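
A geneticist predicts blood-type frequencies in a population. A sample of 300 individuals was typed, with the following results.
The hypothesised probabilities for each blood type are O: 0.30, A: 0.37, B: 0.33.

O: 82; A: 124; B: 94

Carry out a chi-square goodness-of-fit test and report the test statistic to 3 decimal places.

2.486

Expected counts E_i = n·p_i: 300×0.30 = 90, 300×0.37 = 111, 300×0.33 = 99.
χ² = (82−90)²/90 + (124−111)²/111 + (94−99)²/99
   = 0.7111 + 1.5225 + 0.2525
Sum = 2.486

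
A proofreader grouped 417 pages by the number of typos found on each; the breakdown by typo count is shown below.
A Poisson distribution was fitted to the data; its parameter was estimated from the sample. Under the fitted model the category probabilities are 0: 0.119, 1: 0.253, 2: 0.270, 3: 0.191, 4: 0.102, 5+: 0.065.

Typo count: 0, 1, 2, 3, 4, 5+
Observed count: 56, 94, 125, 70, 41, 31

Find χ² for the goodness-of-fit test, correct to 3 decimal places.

5.225

Expected counts E_i = n·p_i: 417×0.119 = 49.623, 417×0.253 = 105.501, 417×0.270 = 112.59, 417×0.191 = 79.647, 417×0.102 = 42.534, 417×0.065 = 27.105.
cat         O        E   (O−E)²/E
0          56   49.623     0.8195
1          94  105.501     1.2538
2         125   112.59     1.3679
3          70   79.647     1.1685
4          41   42.534     0.0553
5+         31   27.105     0.5597
Sum = 5.225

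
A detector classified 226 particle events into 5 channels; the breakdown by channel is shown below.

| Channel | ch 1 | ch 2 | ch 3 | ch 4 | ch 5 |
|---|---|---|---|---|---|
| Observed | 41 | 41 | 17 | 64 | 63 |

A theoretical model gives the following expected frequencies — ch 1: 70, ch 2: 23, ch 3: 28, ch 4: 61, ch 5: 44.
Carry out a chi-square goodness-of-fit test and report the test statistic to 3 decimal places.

ch 1: (41 − 70)²/70 = 841/70 = 12.0143
ch 2: (41 − 23)²/23 = 324/23 = 14.0870
ch 3: (17 − 28)²/28 = 121/28 = 4.3214
ch 4: (64 − 61)²/61 = 9/61 = 0.1475
ch 5: (63 − 44)²/44 = 361/44 = 8.2045
Sum = 38.775

38.775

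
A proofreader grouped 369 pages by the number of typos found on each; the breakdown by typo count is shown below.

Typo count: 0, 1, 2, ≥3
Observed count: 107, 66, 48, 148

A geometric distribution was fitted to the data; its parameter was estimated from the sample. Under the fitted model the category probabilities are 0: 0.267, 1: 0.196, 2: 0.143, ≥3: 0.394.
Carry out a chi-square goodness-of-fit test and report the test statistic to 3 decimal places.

1.760

Expected counts E_i = n·p_i: 369×0.267 = 98.523, 369×0.196 = 72.324, 369×0.143 = 52.767, 369×0.394 = 145.386.
cat         O        E   (O−E)²/E
0         107   98.523     0.7294
1          66   72.324     0.5530
2          48   52.767     0.4307
≥3        148  145.386     0.0470
Sum = 1.760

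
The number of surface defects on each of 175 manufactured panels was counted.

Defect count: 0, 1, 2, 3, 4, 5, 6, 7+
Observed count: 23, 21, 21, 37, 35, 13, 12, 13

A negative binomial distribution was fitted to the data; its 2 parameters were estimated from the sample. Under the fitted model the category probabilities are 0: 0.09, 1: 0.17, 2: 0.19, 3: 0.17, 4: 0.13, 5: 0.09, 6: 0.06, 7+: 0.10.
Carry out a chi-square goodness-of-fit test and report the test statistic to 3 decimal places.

Expected counts E_i = n·p_i: 175×0.09 = 15.75, 175×0.17 = 29.75, 175×0.19 = 33.25, 175×0.17 = 29.75, 175×0.13 = 22.75, 175×0.09 = 15.75, 175×0.06 = 10.5, 175×0.10 = 17.5.
0: (23 − 15.75)²/15.75 = 52.5625/15.75 = 3.3373
1: (21 − 29.75)²/29.75 = 76.5625/29.75 = 2.5735
2: (21 − 33.25)²/33.25 = 150.0625/33.25 = 4.5132
3: (37 − 29.75)²/29.75 = 52.5625/29.75 = 1.7668
4: (35 − 22.75)²/22.75 = 150.0625/22.75 = 6.5962
5: (13 − 15.75)²/15.75 = 7.5625/15.75 = 0.4802
6: (12 − 10.5)²/10.5 = 2.25/10.5 = 0.2143
7+: (13 − 17.5)²/17.5 = 20.25/17.5 = 1.1571
Sum = 20.639

20.639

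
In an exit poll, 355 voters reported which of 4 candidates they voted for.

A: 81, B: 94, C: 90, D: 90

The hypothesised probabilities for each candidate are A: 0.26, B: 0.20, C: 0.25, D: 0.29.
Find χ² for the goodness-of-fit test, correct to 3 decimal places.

Expected counts E_i = n·p_i: 355×0.26 = 92.3, 355×0.20 = 71, 355×0.25 = 88.75, 355×0.29 = 102.95.
cat         O        E   (O−E)²/E
A          81     92.3     1.3834
B          94       71     7.4507
C          90    88.75     0.0176
D          90   102.95     1.6290
Sum = 10.481

10.481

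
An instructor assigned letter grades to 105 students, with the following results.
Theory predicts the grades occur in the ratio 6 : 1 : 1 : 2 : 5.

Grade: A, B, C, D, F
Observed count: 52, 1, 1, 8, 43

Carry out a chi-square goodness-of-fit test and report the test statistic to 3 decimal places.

Ratio total = 15. Expected counts: 105×6/15 = 42, 105×1/15 = 7, 105×1/15 = 7, 105×2/15 = 14, 105×5/15 = 35.
χ² = (52−42)²/42 + (1−7)²/7 + (1−7)²/7 + (8−14)²/14 + (43−35)²/35
   = 2.3810 + 5.1429 + 5.1429 + 2.5714 + 1.8286
Sum = 17.067

17.067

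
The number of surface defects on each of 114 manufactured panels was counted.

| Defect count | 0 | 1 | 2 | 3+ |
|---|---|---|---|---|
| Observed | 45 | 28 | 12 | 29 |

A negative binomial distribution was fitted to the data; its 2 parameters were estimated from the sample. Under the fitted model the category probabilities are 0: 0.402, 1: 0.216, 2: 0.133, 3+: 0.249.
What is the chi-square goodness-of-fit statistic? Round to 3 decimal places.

1.151

Expected counts E_i = n·p_i: 114×0.402 = 45.828, 114×0.216 = 24.624, 114×0.133 = 15.162, 114×0.249 = 28.386.
χ² = (45−45.828)²/45.828 + (28−24.624)²/24.624 + (12−15.162)²/15.162 + (29−28.386)²/28.386
   = 0.0150 + 0.4629 + 0.6594 + 0.0133
Sum = 1.151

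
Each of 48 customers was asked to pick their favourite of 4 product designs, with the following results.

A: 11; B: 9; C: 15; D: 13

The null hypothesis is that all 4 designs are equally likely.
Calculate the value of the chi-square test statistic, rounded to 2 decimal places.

1.67

Under H₀ each category has probability 1/4, so each expected count is 48/4 = 12.
χ² = (11−12)²/12 + (9−12)²/12 + (15−12)²/12 + (13−12)²/12
   = 0.083 + 0.750 + 0.750 + 0.083
Sum = 1.67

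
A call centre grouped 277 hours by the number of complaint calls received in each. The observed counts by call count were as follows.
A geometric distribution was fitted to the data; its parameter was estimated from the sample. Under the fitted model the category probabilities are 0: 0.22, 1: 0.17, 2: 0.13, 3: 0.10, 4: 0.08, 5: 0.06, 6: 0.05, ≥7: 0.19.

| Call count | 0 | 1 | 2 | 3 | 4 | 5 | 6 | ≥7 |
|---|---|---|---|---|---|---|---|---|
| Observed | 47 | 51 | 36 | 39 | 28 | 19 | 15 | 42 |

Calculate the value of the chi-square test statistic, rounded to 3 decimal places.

12.246

Expected counts E_i = n·p_i: 277×0.22 = 60.94, 277×0.17 = 47.09, 277×0.13 = 36.01, 277×0.10 = 27.7, 277×0.08 = 22.16, 277×0.06 = 16.62, 277×0.05 = 13.85, 277×0.19 = 52.63.
cat         O        E   (O−E)²/E
0          47    60.94     3.1888
1          51    47.09     0.3247
2          36    36.01     0.0000
3          39     27.7     4.6097
4          28    22.16     1.5391
5          19    16.62     0.3408
6          15    13.85     0.0955
≥7         42    52.63     2.1470
Sum = 12.246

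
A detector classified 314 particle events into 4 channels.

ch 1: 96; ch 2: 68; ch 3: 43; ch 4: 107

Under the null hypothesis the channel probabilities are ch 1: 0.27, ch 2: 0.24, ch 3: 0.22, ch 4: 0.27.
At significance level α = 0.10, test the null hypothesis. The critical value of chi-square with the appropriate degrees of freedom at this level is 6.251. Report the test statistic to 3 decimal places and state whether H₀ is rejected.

17.873; reject

Expected counts E_i = n·p_i: 314×0.27 = 84.78, 314×0.24 = 75.36, 314×0.22 = 69.08, 314×0.27 = 84.78.
ch 1: (96 − 84.78)²/84.78 = 125.8884/84.78 = 1.4849
ch 2: (68 − 75.36)²/75.36 = 54.1696/75.36 = 0.7188
ch 3: (43 − 69.08)²/69.08 = 680.1664/69.08 = 9.8461
ch 4: (107 − 84.78)²/84.78 = 493.7284/84.78 = 5.8236
Sum = 17.873
df = 3. Since 17.873 > 6.251, we reject H₀.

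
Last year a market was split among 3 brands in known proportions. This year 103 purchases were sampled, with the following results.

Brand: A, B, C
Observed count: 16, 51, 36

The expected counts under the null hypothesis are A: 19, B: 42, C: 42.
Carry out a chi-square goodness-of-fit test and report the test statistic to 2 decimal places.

3.26

A: (16 − 19)²/19 = 9/19 = 0.474
B: (51 − 42)²/42 = 81/42 = 1.929
C: (36 − 42)²/42 = 36/42 = 0.857
Sum = 3.26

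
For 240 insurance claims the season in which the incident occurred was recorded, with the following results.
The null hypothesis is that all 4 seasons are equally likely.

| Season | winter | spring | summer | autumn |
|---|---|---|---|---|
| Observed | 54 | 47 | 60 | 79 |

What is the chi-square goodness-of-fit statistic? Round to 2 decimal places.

Expected count for each of the 4 categories: 240/4 = 60.
winter: (54 − 60)²/60 = 36/60 = 0.600
spring: (47 − 60)²/60 = 169/60 = 2.817
summer: (60 − 60)²/60 = 0/60 = 0.000
autumn: (79 − 60)²/60 = 361/60 = 6.017
Sum = 9.43

9.43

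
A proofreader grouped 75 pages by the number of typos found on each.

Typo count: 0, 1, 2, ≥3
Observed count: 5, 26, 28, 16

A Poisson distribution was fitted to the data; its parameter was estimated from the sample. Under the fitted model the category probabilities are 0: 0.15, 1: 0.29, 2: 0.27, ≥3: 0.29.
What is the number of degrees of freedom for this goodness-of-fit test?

There are k = 4 categories and 1 parameter estimated from the data, so df = 4 − 1 − 1 = 2.

2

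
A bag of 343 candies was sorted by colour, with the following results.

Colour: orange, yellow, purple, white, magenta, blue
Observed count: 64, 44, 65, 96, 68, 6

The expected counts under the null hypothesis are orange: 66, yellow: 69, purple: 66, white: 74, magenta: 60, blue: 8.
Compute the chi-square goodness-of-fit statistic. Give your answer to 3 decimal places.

χ² = (64−66)²/66 + (44−69)²/69 + (65−66)²/66 + (96−74)²/74 + (68−60)²/60 + (6−8)²/8
   = 0.0606 + 9.0580 + 0.0152 + 6.5405 + 1.0667 + 0.5000
Sum = 17.241

17.241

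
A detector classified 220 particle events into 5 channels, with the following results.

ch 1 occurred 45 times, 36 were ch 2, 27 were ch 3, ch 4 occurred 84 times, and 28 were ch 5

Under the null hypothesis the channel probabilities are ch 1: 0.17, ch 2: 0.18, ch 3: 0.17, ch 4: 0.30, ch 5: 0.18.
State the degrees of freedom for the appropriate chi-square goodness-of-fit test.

4

There are k = 5 categories and no parameters were estimated from the data, so df = 5 − 1 = 4.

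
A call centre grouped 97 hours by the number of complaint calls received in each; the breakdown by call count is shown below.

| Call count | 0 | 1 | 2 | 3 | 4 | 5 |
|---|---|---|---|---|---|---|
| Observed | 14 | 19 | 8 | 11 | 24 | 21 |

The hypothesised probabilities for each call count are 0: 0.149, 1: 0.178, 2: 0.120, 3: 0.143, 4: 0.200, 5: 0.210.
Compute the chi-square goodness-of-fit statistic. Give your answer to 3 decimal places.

Expected counts E_i = n·p_i: 97×0.149 = 14.453, 97×0.178 = 17.266, 97×0.120 = 11.64, 97×0.143 = 13.871, 97×0.200 = 19.4, 97×0.210 = 20.37.
χ² = (14−14.453)²/14.453 + (19−17.266)²/17.266 + (8−11.64)²/11.64 + (11−13.871)²/13.871 + (24−19.4)²/19.4 + (21−20.37)²/20.37
   = 0.0142 + 0.1741 + 1.1383 + 0.5942 + 1.0907 + 0.0195
Sum = 3.031

3.031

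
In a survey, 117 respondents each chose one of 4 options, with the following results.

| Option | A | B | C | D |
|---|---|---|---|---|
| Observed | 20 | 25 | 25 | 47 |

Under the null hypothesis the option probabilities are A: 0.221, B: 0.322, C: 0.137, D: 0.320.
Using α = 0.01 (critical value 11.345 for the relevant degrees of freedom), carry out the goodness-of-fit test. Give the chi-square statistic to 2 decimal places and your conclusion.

13.05; reject

Expected counts E_i = n·p_i: 117×0.221 = 25.857, 117×0.322 = 37.674, 117×0.137 = 16.029, 117×0.320 = 37.44.
cat         O        E   (O−E)²/E
A          20   25.857      1.327
B          25   37.674      4.264
C          25   16.029      5.021
D          47    37.44      2.441
Sum = 13.05
df = 3. Since 13.05 > 11.345, we reject H₀.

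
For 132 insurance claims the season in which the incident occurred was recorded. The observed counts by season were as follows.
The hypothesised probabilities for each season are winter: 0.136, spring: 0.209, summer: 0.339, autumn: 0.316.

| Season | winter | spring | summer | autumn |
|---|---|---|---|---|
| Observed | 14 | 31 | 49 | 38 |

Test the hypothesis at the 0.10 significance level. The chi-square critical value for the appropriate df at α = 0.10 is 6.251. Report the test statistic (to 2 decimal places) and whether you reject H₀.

2.03; do not reject

Expected counts E_i = n·p_i: 132×0.136 = 17.952, 132×0.209 = 27.588, 132×0.339 = 44.748, 132×0.316 = 41.712.
χ² = (14−17.952)²/17.952 + (31−27.588)²/27.588 + (49−44.748)²/44.748 + (38−41.712)²/41.712
   = 0.870 + 0.422 + 0.404 + 0.330
Sum = 2.03
df = 3. Since 2.03 < 6.251, we do not reject H₀.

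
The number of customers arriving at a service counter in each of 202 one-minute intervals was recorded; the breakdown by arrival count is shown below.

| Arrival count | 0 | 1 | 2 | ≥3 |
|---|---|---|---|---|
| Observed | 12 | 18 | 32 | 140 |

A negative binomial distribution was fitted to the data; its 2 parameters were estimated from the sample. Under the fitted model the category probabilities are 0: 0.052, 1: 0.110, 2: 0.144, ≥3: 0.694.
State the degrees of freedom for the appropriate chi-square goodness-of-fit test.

There are k = 4 categories and 2 parameters estimated from the data, so df = 4 − 1 − 2 = 1.

1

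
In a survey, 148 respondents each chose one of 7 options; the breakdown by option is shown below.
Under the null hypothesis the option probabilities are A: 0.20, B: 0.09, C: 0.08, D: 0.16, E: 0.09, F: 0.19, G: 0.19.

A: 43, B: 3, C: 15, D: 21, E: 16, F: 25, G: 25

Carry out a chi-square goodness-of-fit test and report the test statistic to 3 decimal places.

16.440

Expected counts E_i = n·p_i: 148×0.20 = 29.6, 148×0.09 = 13.32, 148×0.08 = 11.84, 148×0.16 = 23.68, 148×0.09 = 13.32, 148×0.19 = 28.12, 148×0.19 = 28.12.
cat         O        E   (O−E)²/E
A          43     29.6     6.0662
B           3    13.32     7.9957
C          15    11.84     0.8434
D          21    23.68     0.3033
E          16    13.32     0.5392
F          25    28.12     0.3462
G          25    28.12     0.3462
Sum = 16.440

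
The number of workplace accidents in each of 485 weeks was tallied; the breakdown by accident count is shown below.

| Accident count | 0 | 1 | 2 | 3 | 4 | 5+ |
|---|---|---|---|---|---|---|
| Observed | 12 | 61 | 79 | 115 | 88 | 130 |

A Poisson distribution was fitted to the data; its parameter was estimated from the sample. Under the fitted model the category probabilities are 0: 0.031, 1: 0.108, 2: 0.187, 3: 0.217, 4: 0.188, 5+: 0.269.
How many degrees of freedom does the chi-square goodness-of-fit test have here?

There are k = 6 categories and 1 parameter estimated from the data, so df = 6 − 1 − 1 = 4.

4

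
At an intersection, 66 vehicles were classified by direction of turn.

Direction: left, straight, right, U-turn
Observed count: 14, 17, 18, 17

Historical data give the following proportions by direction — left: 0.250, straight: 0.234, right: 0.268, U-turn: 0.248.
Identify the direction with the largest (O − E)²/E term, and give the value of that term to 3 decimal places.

left, 0.379

Expected counts E_i = n·p_i: 66×0.250 = 16.5, 66×0.234 = 15.444, 66×0.268 = 17.688, 66×0.248 = 16.368.
χ² = (14−16.5)²/16.5 + (17−15.444)²/15.444 + (18−17.688)²/17.688 + (17−16.368)²/16.368
   = 0.3788 + 0.1568 + 0.0055 + 0.0244
The largest term is for left: 0.379.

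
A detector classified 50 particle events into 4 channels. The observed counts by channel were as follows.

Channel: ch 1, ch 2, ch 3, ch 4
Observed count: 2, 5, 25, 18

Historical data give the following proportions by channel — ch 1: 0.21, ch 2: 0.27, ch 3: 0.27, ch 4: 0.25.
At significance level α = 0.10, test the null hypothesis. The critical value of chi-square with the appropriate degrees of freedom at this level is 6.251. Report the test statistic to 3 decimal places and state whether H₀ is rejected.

Expected counts E_i = n·p_i: 50×0.21 = 10.5, 50×0.27 = 13.5, 50×0.27 = 13.5, 50×0.25 = 12.5.
ch 1: (2 − 10.5)²/10.5 = 72.25/10.5 = 6.8810
ch 2: (5 − 13.5)²/13.5 = 72.25/13.5 = 5.3519
ch 3: (25 − 13.5)²/13.5 = 132.25/13.5 = 9.7963
ch 4: (18 − 12.5)²/12.5 = 30.25/12.5 = 2.4200
Sum = 24.449
df = 3. Since 24.449 > 6.251, we reject H₀.

24.449; reject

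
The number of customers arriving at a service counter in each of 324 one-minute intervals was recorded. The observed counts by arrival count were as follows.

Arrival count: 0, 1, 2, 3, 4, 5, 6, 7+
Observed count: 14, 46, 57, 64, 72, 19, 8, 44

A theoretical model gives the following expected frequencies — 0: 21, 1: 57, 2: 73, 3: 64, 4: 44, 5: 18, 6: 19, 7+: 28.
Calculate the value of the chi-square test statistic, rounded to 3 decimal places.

41.348

0: (14 − 21)²/21 = 49/21 = 2.3333
1: (46 − 57)²/57 = 121/57 = 2.1228
2: (57 − 73)²/73 = 256/73 = 3.5068
3: (64 − 64)²/64 = 0/64 = 0.0000
4: (72 − 44)²/44 = 784/44 = 17.8182
5: (19 − 18)²/18 = 1/18 = 0.0556
6: (8 − 19)²/19 = 121/19 = 6.3684
7+: (44 − 28)²/28 = 256/28 = 9.1429
Sum = 41.348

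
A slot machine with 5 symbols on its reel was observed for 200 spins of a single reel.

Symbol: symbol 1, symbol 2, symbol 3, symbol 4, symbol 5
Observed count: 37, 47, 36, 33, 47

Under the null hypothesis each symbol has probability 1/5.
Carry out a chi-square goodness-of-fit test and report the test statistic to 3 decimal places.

Under H₀ each category has probability 1/5, so each expected count is 200/5 = 40.
cat           O        E   (O−E)²/E
symbol 1     37       40     0.2250
symbol 2     47       40     1.2250
symbol 3     36       40     0.4000
symbol 4     33       40     1.2250
symbol 5     47       40     1.2250
Sum = 4.300

4.300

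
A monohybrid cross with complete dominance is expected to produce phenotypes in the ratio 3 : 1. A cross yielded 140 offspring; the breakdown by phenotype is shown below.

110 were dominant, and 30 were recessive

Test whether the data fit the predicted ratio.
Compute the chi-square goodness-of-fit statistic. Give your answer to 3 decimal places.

Ratio total = 4. Expected counts: 140×3/4 = 105, 140×1/4 = 35.
cat            O        E   (O−E)²/E
dominant     110      105     0.2381
recessive     30       35     0.7143
Sum = 0.952

0.952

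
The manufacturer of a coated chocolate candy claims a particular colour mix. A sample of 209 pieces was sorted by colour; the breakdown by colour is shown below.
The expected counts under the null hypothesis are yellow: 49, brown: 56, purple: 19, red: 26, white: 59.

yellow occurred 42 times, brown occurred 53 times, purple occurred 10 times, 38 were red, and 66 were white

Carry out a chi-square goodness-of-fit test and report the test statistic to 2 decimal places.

yellow: (42 − 49)²/49 = 49/49 = 1.000
brown: (53 − 56)²/56 = 9/56 = 0.161
purple: (10 − 19)²/19 = 81/19 = 4.263
red: (38 − 26)²/26 = 144/26 = 5.538
white: (66 − 59)²/59 = 49/59 = 0.831
Sum = 11.79

11.79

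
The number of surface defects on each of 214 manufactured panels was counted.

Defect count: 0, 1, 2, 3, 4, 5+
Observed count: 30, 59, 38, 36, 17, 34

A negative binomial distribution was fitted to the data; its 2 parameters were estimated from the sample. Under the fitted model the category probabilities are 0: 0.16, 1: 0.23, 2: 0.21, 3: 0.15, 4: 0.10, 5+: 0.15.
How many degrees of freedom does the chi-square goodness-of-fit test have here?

3

There are k = 6 categories and 2 parameters estimated from the data, so df = 6 − 1 − 2 = 3.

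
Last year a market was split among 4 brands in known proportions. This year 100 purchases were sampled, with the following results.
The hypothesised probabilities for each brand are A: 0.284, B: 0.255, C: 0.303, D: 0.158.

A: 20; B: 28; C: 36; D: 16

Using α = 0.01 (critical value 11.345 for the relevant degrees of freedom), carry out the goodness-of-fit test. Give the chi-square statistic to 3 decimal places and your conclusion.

Expected counts E_i = n·p_i: 100×0.284 = 28.4, 100×0.255 = 25.5, 100×0.303 = 30.3, 100×0.158 = 15.8.
cat         O        E   (O−E)²/E
A          20     28.4     2.4845
B          28     25.5     0.2451
C          36     30.3     1.0723
D          16     15.8     0.0025
Sum = 3.804
df = 3. Since 3.804 < 11.345, we do not reject H₀.

3.804; do not reject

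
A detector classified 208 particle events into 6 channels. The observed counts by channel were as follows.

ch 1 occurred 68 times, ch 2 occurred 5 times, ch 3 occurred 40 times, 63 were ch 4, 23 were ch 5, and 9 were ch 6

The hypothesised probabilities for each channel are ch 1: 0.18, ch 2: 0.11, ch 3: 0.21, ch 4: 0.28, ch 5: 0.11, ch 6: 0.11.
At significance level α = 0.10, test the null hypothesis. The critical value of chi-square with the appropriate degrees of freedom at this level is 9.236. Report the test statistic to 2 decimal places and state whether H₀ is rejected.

48.04; reject

Expected counts E_i = n·p_i: 208×0.18 = 37.44, 208×0.11 = 22.88, 208×0.21 = 43.68, 208×0.28 = 58.24, 208×0.11 = 22.88, 208×0.11 = 22.88.
χ² = (68−37.44)²/37.44 + (5−22.88)²/22.88 + (40−43.68)²/43.68 + (63−58.24)²/58.24 + (23−22.88)²/22.88 + (9−22.88)²/22.88
   = 24.944 + 13.973 + 0.310 + 0.389 + 0.001 + 8.420
Sum = 48.04
df = 5. Since 48.04 > 9.236, we reject H₀.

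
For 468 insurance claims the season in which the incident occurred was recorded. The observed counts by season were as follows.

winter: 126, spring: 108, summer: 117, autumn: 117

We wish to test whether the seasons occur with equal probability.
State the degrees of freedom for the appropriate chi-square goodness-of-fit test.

There are k = 4 categories and no parameters were estimated from the data, so df = 4 − 1 = 3.

3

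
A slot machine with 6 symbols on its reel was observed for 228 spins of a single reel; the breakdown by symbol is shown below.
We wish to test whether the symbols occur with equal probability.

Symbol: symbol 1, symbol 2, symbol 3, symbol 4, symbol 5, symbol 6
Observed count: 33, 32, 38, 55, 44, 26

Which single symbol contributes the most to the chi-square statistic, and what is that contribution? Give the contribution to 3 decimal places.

symbol 4, 7.605

Expected count for each of the 6 categories: 228/6 = 38.
symbol 1: (33 − 38)²/38 = 25/38 = 0.6579
symbol 2: (32 − 38)²/38 = 36/38 = 0.9474
symbol 3: (38 − 38)²/38 = 0/38 = 0.0000
symbol 4: (55 − 38)²/38 = 289/38 = 7.6053
symbol 5: (44 − 38)²/38 = 36/38 = 0.9474
symbol 6: (26 − 38)²/38 = 144/38 = 3.7895
The largest term is for symbol 4: 7.605.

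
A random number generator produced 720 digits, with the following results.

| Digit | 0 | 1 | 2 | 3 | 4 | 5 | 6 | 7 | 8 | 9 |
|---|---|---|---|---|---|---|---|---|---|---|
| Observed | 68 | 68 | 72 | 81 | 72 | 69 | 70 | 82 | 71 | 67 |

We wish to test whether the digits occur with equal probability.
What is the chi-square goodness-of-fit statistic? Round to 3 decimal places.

3.500

Under H₀ each category has probability 1/10, so each expected count is 720/10 = 72.
cat         O        E   (O−E)²/E
0          68       72     0.2222
1          68       72     0.2222
2          72       72     0.0000
3          81       72     1.1250
4          72       72     0.0000
5          69       72     0.1250
6          70       72     0.0556
7          82       72     1.3889
8          71       72     0.0139
9          67       72     0.3472
Sum = 3.500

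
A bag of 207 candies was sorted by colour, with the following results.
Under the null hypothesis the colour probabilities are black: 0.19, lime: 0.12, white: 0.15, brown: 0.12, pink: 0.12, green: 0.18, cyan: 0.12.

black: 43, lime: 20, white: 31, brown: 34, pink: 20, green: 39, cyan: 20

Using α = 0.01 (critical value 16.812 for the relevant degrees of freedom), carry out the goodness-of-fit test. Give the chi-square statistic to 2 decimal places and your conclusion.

6.63; do not reject

Expected counts E_i = n·p_i: 207×0.19 = 39.33, 207×0.12 = 24.84, 207×0.15 = 31.05, 207×0.12 = 24.84, 207×0.12 = 24.84, 207×0.18 = 37.26, 207×0.12 = 24.84.
cat         O        E   (O−E)²/E
black      43    39.33      0.342
lime       20    24.84      0.943
white      31    31.05      0.000
brown      34    24.84      3.378
pink       20    24.84      0.943
green      39    37.26      0.081
cyan       20    24.84      0.943
Sum = 6.63
df = 6. Since 6.63 < 16.812, we do not reject H₀.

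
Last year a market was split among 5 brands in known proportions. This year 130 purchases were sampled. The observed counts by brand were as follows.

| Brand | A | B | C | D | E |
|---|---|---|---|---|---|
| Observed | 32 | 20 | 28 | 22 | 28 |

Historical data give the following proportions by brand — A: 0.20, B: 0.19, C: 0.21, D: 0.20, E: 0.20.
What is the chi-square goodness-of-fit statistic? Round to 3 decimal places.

Expected counts E_i = n·p_i: 130×0.20 = 26, 130×0.19 = 24.7, 130×0.21 = 27.3, 130×0.20 = 26, 130×0.20 = 26.
cat         O        E   (O−E)²/E
A          32       26     1.3846
B          20     24.7     0.8943
C          28     27.3     0.0179
D          22       26     0.6154
E          28       26     0.1538
Sum = 3.066

3.066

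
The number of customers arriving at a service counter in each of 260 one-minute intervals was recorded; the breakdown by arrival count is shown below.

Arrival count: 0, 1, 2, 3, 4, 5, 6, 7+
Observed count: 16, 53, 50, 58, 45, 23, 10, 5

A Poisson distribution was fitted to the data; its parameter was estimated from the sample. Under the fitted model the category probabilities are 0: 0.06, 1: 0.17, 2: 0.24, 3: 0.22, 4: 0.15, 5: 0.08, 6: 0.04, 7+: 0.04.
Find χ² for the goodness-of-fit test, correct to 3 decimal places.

Expected counts E_i = n·p_i: 260×0.06 = 15.6, 260×0.17 = 44.2, 260×0.24 = 62.4, 260×0.22 = 57.2, 260×0.15 = 39, 260×0.08 = 20.8, 260×0.04 = 10.4, 260×0.04 = 10.4.
cat         O        E   (O−E)²/E
0          16     15.6     0.0103
1          53     44.2     1.7520
2          50     62.4     2.4641
3          58     57.2     0.0112
4          45       39     0.9231
5          23     20.8     0.2327
6          10     10.4     0.0154
7+          5     10.4     2.8038
Sum = 8.213

8.213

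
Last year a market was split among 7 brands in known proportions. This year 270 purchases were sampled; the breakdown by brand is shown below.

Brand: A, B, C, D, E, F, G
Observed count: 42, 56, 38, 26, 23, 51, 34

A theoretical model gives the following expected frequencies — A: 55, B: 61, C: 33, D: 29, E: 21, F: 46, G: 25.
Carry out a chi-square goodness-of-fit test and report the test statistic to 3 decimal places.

A: (42 − 55)²/55 = 169/55 = 3.0727
B: (56 − 61)²/61 = 25/61 = 0.4098
C: (38 − 33)²/33 = 25/33 = 0.7576
D: (26 − 29)²/29 = 9/29 = 0.3103
E: (23 − 21)²/21 = 4/21 = 0.1905
F: (51 − 46)²/46 = 25/46 = 0.5435
G: (34 − 25)²/25 = 81/25 = 3.2400
Sum = 8.524

8.524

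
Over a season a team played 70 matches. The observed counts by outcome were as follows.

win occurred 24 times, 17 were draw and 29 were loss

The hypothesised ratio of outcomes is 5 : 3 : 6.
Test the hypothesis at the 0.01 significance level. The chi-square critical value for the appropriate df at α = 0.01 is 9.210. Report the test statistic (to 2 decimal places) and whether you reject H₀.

Ratio total = 14. Expected counts: 70×5/14 = 25, 70×3/14 = 15, 70×6/14 = 30.
χ² = (24−25)²/25 + (17−15)²/15 + (29−30)²/30
   = 0.040 + 0.267 + 0.033
Sum = 0.34
df = 2. Since 0.34 < 9.210, we do not reject H₀.

0.34; do not reject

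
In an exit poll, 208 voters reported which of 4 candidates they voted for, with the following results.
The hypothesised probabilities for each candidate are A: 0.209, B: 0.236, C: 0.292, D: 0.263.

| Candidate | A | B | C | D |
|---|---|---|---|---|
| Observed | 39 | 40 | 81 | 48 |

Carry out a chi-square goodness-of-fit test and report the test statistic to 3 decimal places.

9.725

Expected counts E_i = n·p_i: 208×0.209 = 43.472, 208×0.236 = 49.088, 208×0.292 = 60.736, 208×0.263 = 54.704.
χ² = (39−43.472)²/43.472 + (40−49.088)²/49.088 + (81−60.736)²/60.736 + (48−54.704)²/54.704
   = 0.4600 + 1.6825 + 6.7609 + 0.8216
Sum = 9.725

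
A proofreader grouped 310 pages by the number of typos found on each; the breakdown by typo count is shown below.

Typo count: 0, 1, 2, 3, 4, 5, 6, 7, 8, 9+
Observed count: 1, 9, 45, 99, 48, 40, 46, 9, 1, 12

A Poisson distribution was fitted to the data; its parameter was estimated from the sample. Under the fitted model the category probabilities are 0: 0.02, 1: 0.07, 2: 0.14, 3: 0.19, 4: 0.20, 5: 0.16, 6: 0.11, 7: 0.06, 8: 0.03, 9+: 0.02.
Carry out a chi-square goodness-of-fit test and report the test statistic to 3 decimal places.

Expected counts E_i = n·p_i: 310×0.02 = 6.2, 310×0.07 = 21.7, 310×0.14 = 43.4, 310×0.19 = 58.9, 310×0.20 = 62, 310×0.16 = 49.6, 310×0.11 = 34.1, 310×0.06 = 18.6, 310×0.03 = 9.3, 310×0.02 = 6.2.
χ² = (1−6.2)²/6.2 + (9−21.7)²/21.7 + (45−43.4)²/43.4 + (99−58.9)²/58.9 + (48−62)²/62 + (40−49.6)²/49.6 + (46−34.1)²/34.1 + (9−18.6)²/18.6 + (1−9.3)²/9.3 + (12−6.2)²/6.2
   = 4.3613 + 7.4327 + 0.0590 + 27.3007 + 3.1613 + 1.8581 + 4.1528 + 4.9548 + 7.4075 + 5.4258
Sum = 66.114

66.114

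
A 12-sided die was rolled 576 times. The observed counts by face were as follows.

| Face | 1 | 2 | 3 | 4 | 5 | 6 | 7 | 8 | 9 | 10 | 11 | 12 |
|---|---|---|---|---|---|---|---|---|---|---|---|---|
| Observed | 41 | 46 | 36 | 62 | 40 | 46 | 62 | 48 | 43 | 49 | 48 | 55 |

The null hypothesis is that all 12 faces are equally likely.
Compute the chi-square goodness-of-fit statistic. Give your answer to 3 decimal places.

Under H₀ each category has probability 1/12, so each expected count is 576/12 = 48.
χ² = (41−48)²/48 + (46−48)²/48 + (36−48)²/48 + (62−48)²/48 + (40−48)²/48 + (46−48)²/48 + (62−48)²/48 + (48−48)²/48 + (43−48)²/48 + (49−48)²/48 + (48−48)²/48 + (55−48)²/48
   = 1.0208 + 0.0833 + 3.0000 + 4.0833 + 1.3333 + 0.0833 + 4.0833 + 0.0000 + 0.5208 + 0.0208 + 0.0000 + 1.0208
Sum = 15.250

15.250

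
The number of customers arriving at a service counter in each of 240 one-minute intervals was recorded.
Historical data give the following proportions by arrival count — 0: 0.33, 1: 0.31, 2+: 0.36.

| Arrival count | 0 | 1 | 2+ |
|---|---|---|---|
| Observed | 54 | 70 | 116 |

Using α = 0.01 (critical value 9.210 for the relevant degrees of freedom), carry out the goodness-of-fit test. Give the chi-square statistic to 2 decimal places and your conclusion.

Expected counts E_i = n·p_i: 240×0.33 = 79.2, 240×0.31 = 74.4, 240×0.36 = 86.4.
0: (54 − 79.2)²/79.2 = 635.04/79.2 = 8.018
1: (70 − 74.4)²/74.4 = 19.36/74.4 = 0.260
2+: (116 − 86.4)²/86.4 = 876.16/86.4 = 10.141
Sum = 18.42
df = 2. Since 18.42 > 9.210, we reject H₀.

18.42; reject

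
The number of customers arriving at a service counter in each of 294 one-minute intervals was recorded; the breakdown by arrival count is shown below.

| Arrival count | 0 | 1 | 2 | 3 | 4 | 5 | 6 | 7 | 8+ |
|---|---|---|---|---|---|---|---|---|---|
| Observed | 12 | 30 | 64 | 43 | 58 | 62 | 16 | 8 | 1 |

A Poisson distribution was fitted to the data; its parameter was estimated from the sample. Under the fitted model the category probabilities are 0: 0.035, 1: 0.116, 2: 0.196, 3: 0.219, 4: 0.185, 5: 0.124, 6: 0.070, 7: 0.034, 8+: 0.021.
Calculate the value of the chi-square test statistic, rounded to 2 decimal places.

Expected counts E_i = n·p_i: 294×0.035 = 10.29, 294×0.116 = 34.104, 294×0.196 = 57.624, 294×0.219 = 64.386, 294×0.185 = 54.39, 294×0.124 = 36.456, 294×0.070 = 20.58, 294×0.034 = 9.996, 294×0.021 = 6.174.
cat         O        E   (O−E)²/E
0          12    10.29      0.284
1          30   34.104      0.494
2          64   57.624      0.705
3          43   64.386      7.103
4          58    54.39      0.240
5          62   36.456     17.898
6          16    20.58      1.019
7           8    9.996      0.399
8+          1    6.174      4.336
Sum = 32.48

32.48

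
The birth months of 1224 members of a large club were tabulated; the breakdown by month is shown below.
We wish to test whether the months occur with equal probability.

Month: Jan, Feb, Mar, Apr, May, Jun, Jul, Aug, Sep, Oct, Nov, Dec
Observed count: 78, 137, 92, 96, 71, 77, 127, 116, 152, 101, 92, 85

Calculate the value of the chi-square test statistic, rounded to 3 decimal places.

70.922

Under H₀ each category has probability 1/12, so each expected count is 1224/12 = 102.
Jan: (78 − 102)²/102 = 576/102 = 5.6471
Feb: (137 − 102)²/102 = 1225/102 = 12.0098
Mar: (92 − 102)²/102 = 100/102 = 0.9804
Apr: (96 − 102)²/102 = 36/102 = 0.3529
May: (71 − 102)²/102 = 961/102 = 9.4216
Jun: (77 − 102)²/102 = 625/102 = 6.1275
Jul: (127 − 102)²/102 = 625/102 = 6.1275
Aug: (116 − 102)²/102 = 196/102 = 1.9216
Sep: (152 − 102)²/102 = 2500/102 = 24.5098
Oct: (101 − 102)²/102 = 1/102 = 0.0098
Nov: (92 − 102)²/102 = 100/102 = 0.9804
Dec: (85 − 102)²/102 = 289/102 = 2.8333
Sum = 70.922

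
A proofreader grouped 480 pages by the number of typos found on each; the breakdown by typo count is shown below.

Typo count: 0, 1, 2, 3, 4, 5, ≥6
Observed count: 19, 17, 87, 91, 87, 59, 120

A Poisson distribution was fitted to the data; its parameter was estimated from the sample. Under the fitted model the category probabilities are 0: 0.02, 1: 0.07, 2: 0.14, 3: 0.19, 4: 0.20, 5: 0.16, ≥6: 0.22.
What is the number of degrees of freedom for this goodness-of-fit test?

5

There are k = 7 categories and 1 parameter estimated from the data, so df = 7 − 1 − 1 = 5.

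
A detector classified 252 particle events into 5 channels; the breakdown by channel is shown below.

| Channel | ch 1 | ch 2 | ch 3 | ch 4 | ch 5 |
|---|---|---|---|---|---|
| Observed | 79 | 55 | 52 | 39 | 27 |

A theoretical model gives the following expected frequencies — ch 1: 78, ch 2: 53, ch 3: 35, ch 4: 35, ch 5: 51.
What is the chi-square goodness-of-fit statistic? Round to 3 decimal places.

ch 1: (79 − 78)²/78 = 1/78 = 0.0128
ch 2: (55 − 53)²/53 = 4/53 = 0.0755
ch 3: (52 − 35)²/35 = 289/35 = 8.2571
ch 4: (39 − 35)²/35 = 16/35 = 0.4571
ch 5: (27 − 51)²/51 = 576/51 = 11.2941
Sum = 20.097

20.097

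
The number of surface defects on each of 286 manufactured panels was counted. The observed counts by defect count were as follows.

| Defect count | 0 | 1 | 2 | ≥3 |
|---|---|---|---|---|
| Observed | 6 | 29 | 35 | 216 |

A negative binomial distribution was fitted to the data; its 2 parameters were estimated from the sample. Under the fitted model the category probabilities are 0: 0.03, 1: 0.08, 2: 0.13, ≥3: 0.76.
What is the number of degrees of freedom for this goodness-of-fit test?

1

There are k = 4 categories and 2 parameters estimated from the data, so df = 4 − 1 − 2 = 1.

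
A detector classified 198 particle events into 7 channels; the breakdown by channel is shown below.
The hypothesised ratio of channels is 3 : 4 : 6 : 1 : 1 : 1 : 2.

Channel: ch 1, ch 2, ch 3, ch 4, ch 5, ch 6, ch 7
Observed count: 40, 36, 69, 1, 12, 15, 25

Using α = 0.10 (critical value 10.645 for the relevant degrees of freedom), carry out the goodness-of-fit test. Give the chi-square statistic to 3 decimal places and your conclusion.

14.121; reject

Ratio total = 18. Expected counts: 198×3/18 = 33, 198×4/18 = 44, 198×6/18 = 66, 198×1/18 = 11, 198×1/18 = 11, 198×1/18 = 11, 198×2/18 = 22.
ch 1: (40 − 33)²/33 = 49/33 = 1.4848
ch 2: (36 − 44)²/44 = 64/44 = 1.4545
ch 3: (69 − 66)²/66 = 9/66 = 0.1364
ch 4: (1 − 11)²/11 = 100/11 = 9.0909
ch 5: (12 − 11)²/11 = 1/11 = 0.0909
ch 6: (15 − 11)²/11 = 16/11 = 1.4545
ch 7: (25 − 22)²/22 = 9/22 = 0.4091
Sum = 14.121
df = 6. Since 14.121 > 10.645, we reject H₀.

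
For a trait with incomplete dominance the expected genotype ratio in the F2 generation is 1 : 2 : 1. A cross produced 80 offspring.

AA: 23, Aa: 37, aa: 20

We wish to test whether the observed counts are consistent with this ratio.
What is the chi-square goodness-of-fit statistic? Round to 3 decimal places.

0.675

Ratio total = 4. Expected counts: 80×1/4 = 20, 80×2/4 = 40, 80×1/4 = 20.
cat         O        E   (O−E)²/E
AA         23       20     0.4500
Aa         37       40     0.2250
aa         20       20     0.0000
Sum = 0.675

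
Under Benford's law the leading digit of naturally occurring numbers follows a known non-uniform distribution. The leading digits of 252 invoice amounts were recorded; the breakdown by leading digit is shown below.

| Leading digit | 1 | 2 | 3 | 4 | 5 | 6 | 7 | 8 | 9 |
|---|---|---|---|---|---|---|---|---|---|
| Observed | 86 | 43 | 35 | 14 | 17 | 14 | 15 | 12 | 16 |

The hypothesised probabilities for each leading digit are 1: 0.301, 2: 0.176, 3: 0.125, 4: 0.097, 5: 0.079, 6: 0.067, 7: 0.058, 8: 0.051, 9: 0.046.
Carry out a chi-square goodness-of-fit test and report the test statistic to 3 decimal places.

8.910

Expected counts E_i = n·p_i: 252×0.301 = 75.852, 252×0.176 = 44.352, 252×0.125 = 31.5, 252×0.097 = 24.444, 252×0.079 = 19.908, 252×0.067 = 16.884, 252×0.058 = 14.616, 252×0.051 = 12.852, 252×0.046 = 11.592.
χ² = (86−75.852)²/75.852 + (43−44.352)²/44.352 + (35−31.5)²/31.5 + (14−24.444)²/24.444 + (17−19.908)²/19.908 + (14−16.884)²/16.884 + (15−14.616)²/14.616 + (12−12.852)²/12.852 + (16−11.592)²/11.592
   = 1.3577 + 0.0412 + 0.3889 + 4.4623 + 0.4248 + 0.4926 + 0.0101 + 0.0565 + 1.6762
Sum = 8.910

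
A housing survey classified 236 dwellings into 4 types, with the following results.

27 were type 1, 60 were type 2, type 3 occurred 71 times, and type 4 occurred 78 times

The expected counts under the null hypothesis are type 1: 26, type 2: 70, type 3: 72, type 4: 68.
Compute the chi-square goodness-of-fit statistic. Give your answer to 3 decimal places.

χ² = (27−26)²/26 + (60−70)²/70 + (71−72)²/72 + (78−68)²/68
   = 0.0385 + 1.4286 + 0.0139 + 1.4706
Sum = 2.952

2.952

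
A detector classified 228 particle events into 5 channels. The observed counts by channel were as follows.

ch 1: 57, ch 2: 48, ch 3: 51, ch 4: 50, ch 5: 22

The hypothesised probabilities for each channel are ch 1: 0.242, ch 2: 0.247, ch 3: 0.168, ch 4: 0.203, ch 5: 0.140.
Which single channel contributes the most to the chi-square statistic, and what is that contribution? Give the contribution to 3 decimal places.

Expected counts E_i = n·p_i: 228×0.242 = 55.176, 228×0.247 = 56.316, 228×0.168 = 38.304, 228×0.203 = 46.284, 228×0.140 = 31.92.
ch 1: (57 − 55.176)²/55.176 = 3.326976/55.176 = 0.0603
ch 2: (48 − 56.316)²/56.316 = 69.155856/56.316 = 1.2280
ch 3: (51 − 38.304)²/38.304 = 161.188416/38.304 = 4.2081
ch 4: (50 − 46.284)²/46.284 = 13.808656/46.284 = 0.2983
ch 5: (22 − 31.92)²/31.92 = 98.4064/31.92 = 3.0829
The largest term is for ch 3: 4.208.

ch 3, 4.208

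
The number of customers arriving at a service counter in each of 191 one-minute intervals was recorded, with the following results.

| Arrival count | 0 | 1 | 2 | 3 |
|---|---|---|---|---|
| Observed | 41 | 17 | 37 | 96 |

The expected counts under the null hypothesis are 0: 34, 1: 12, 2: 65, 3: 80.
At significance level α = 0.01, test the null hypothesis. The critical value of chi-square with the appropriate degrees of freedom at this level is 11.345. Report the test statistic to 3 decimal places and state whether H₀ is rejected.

χ² = (41−34)²/34 + (17−12)²/12 + (37−65)²/65 + (96−80)²/80
   = 1.4412 + 2.0833 + 12.0615 + 3.2000
Sum = 18.786
df = 3. Since 18.786 > 11.345, we reject H₀.

18.786; reject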